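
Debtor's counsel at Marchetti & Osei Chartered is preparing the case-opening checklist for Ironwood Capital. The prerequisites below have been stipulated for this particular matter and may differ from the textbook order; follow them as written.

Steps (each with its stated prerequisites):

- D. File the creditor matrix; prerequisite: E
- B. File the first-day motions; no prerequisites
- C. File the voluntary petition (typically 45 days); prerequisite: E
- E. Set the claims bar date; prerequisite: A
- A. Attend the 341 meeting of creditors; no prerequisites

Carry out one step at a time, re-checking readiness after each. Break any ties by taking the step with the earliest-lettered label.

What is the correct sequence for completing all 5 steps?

A B E C D

Nothing is required for A and B. A has the earlier label → A first.
E now also ready, so the ready set is {B, E}; B has the earlier label → B.
E is the only step now ready → E.
Now C and D have their prerequisites met. C has the earlier label, so C next.
That leaves D as the only ready step → D.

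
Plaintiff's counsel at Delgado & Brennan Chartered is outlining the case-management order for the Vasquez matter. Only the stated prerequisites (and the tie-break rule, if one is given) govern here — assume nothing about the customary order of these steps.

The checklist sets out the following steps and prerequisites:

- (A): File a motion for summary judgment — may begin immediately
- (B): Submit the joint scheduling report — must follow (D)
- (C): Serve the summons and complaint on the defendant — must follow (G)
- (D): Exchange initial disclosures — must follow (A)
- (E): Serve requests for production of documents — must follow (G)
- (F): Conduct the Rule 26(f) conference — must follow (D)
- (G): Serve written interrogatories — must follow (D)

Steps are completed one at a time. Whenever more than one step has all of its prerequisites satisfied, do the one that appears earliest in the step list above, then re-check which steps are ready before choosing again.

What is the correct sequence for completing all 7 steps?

(A) (D) (B) (F) (G) (C) (E)

(A) has no prerequisites → (A) first.
That leaves (D) as the only ready step → (D).
Ready: (B), (F) and (G). (B) is listed earlier → (B).
Now (F) and (G) have their prerequisites met. (F) is listed earlier, so (F) next.
That leaves (G) as the only ready step → (G).
(C) and (E) are both available; (C) is listed earlier → (C).
(E) is the only step now ready → (E).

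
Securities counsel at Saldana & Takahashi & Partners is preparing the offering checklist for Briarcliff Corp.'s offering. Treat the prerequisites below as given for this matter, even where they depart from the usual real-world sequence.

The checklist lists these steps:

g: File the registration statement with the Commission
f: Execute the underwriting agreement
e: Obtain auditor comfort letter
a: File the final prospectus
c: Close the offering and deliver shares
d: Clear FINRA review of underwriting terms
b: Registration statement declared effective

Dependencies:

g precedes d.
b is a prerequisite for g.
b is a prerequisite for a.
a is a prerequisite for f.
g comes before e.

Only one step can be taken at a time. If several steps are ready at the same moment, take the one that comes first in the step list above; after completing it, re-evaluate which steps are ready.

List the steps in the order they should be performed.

c, b, g, e, a, f, d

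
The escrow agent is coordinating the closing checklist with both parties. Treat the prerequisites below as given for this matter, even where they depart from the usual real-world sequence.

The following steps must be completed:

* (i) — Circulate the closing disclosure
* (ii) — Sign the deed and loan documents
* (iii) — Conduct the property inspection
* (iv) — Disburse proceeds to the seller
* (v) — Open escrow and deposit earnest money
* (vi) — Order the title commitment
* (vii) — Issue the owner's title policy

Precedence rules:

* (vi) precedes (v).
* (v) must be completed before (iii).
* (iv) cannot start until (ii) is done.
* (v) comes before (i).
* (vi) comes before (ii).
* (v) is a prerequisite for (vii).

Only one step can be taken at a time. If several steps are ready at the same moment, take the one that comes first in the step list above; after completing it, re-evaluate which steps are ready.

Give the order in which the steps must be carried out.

(vi) → (ii) → (iv) → (v) → (i) → (iii) → (vii)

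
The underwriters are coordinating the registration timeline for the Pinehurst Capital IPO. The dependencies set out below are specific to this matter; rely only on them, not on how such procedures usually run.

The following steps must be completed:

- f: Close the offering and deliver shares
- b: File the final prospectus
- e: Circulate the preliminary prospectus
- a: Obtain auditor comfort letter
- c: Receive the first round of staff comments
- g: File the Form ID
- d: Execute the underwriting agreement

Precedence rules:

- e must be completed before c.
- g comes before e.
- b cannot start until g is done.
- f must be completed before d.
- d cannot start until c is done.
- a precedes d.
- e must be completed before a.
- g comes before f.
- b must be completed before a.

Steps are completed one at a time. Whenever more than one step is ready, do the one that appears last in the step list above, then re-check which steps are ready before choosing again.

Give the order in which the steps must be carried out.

g, e, c, b, a, f, d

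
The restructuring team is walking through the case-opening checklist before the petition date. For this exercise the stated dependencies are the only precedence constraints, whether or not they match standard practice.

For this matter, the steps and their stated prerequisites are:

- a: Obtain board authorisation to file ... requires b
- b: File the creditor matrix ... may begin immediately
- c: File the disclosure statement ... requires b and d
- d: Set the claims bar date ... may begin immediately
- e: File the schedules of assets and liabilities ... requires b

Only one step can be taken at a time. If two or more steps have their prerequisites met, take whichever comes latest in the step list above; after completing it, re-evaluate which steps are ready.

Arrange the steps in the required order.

Nothing is required for d and b. d is listed later → d first.
That leaves b as the only ready step → b.
e, c and a are all available; e is listed later → e.
Now c and a have their prerequisites met. c is listed later, so c next.
a needed b, now all done → a.

d, b, e, c, a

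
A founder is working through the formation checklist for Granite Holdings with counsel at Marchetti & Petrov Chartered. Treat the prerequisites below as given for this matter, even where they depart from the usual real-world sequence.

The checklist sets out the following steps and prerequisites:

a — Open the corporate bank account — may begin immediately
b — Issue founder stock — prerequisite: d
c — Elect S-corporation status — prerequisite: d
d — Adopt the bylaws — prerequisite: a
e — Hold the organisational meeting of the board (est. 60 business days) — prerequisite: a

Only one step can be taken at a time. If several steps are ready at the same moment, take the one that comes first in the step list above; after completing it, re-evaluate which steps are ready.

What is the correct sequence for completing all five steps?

a → d → b → c → e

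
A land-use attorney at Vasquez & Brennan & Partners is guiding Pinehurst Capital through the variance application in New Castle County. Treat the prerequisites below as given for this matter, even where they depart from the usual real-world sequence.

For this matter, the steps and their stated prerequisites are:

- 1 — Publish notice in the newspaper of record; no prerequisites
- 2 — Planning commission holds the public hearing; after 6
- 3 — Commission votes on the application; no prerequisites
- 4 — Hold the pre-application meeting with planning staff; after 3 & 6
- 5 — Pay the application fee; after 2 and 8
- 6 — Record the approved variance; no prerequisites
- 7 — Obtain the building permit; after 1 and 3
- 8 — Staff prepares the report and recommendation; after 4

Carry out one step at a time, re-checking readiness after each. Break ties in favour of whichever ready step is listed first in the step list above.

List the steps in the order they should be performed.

1 → 3 → 6 → 2 → 4 → 7 → 8 → 5

1, 3 and 6 have no prerequisites; 1 is listed earlier, so 1 is first.
Ready: 3 and 6. 3 is listed earlier → 3.
7 now also ready, so the ready set is {6, 7}; 6 is listed earlier → 6.
Now 2, 4 and 7 have their prerequisites met. 2 is listed earlier, so 2 next.
Ready: 4 and 7. 4 is listed earlier → 4.
Ready: 7 and 8. 7 is listed earlier → 7.
Next only 8 has its prerequisites met → 8.
Next only 5 has its prerequisites met → 5.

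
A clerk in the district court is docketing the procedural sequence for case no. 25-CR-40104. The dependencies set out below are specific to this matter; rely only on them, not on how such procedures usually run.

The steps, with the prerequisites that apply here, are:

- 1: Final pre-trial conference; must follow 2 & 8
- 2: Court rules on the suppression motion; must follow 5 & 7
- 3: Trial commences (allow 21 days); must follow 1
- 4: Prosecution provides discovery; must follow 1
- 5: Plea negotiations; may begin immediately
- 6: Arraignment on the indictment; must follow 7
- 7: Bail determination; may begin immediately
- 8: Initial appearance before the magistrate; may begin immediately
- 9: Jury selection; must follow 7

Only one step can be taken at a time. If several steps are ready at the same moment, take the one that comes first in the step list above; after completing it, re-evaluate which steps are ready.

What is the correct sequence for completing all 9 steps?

Nothing is required for 5, 7 and 8. 5 is listed earlier → 5 first.
Ready: 7 and 8. 7 is listed earlier → 7.
2, 6 and 9 now also ready, so the ready set is {2, 6, 8, 9}; 2 is listed earlier → 2.
6, 8 and 9 are all available; 6 is listed earlier → 6.
Now 8 and 9 have their prerequisites met. 8 is listed earlier, so 8 next.
1 and 9 are both available; 1 is listed earlier → 1.
Ready: 3, 4 and 9. 3 is listed earlier → 3.
Now 4 and 9 have their prerequisites met. 4 is listed earlier, so 4 next.
9 needed 7, now all done → 9.

5 7 2 6 8 1 3 4 9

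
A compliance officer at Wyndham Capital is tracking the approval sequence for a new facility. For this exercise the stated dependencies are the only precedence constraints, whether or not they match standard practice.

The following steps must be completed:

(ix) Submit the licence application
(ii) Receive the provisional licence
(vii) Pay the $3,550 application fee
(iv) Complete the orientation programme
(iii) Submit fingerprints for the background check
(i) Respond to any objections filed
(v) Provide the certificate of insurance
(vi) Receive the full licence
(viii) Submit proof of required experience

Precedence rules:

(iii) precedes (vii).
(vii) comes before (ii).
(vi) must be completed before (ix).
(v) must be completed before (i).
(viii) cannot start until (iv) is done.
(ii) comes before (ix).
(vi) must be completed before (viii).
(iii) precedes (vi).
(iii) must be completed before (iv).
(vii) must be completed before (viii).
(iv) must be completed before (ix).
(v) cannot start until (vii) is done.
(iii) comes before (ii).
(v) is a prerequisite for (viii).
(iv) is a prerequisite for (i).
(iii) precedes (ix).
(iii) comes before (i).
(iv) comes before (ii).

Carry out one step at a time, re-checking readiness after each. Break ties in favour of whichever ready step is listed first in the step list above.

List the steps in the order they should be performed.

(iii) is the only step with nothing outstanding, so it goes first.
(vii), (iv) and (vi) are all available; (vii) is listed earlier → (vii).
(v) now also ready, so the ready set is {(iv), (v), (vi)}; (iv) is listed earlier → (iv).
(ii) now also ready, so the ready set is {(ii), (v), (vi)}; (ii) is listed earlier → (ii).
Ready: (v) and (vi). (v) is listed earlier → (v).
(i) now also ready, so the ready set is {(i), (vi)}; (i) is listed earlier → (i).
That leaves (vi) as the only ready step → (vi).
(ix) and (viii) are both available; (ix) is listed earlier → (ix).
That leaves (viii) as the only ready step → (viii).

(iii) → (vii) → (iv) → (ii) → (v) → (i) → (vi) → (ix) → (viii)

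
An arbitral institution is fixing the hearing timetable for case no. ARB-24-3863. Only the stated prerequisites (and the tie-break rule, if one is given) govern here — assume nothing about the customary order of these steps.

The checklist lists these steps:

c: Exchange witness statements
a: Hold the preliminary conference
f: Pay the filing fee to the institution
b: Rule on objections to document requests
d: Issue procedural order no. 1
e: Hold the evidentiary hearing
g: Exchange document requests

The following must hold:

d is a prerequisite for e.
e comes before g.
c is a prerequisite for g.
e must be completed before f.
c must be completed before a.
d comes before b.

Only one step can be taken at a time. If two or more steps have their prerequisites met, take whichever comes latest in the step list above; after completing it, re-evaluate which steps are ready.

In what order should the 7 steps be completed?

d, e, b, f, c, g, a

d and c have no prerequisites; d is listed later, so d is first.
Now e, b and c have their prerequisites met. e is listed later, so e next.
Ready: b, f and c. b is listed later → b.
Now f and c have their prerequisites met. f is listed later, so f next.
That leaves c as the only ready step → c.
Ready: g and a. g is listed later → g.
a is the only step now ready → a.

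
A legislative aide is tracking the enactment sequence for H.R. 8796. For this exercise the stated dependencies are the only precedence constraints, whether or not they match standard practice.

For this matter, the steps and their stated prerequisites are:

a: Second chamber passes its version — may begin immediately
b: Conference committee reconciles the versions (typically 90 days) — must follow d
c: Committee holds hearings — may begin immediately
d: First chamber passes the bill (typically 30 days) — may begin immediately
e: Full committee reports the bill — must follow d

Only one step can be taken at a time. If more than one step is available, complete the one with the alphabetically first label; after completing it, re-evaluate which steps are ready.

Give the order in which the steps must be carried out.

a, c, d, b, e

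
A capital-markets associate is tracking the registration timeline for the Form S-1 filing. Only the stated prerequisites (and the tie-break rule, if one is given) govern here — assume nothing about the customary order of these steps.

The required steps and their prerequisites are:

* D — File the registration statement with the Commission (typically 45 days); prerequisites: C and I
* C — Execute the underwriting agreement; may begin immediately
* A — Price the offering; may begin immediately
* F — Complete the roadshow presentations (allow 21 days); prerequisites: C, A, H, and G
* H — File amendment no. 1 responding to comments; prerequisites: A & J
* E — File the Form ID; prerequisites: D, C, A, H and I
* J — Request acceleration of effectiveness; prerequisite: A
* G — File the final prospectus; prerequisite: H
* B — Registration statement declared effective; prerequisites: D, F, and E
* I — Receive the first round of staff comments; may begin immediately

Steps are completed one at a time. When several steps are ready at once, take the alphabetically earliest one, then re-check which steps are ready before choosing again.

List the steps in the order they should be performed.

Nothing is required for A, C and I. A has the earlier label → A first.
Ready: C, I and J. C has the earlier label → C.
Ready: I and J. I has the earlier label → I.
D now also ready, so the ready set is {D, J}; D has the earlier label → D.
Next only J has its prerequisites met → J.
That leaves H as the only ready step → H.
E and G are both available; E has the earlier label → E.
G is the only step now ready → G.
That leaves F as the only ready step → F.
That leaves B as the only ready step → B.

A → C → I → D → J → H → E → G → F → B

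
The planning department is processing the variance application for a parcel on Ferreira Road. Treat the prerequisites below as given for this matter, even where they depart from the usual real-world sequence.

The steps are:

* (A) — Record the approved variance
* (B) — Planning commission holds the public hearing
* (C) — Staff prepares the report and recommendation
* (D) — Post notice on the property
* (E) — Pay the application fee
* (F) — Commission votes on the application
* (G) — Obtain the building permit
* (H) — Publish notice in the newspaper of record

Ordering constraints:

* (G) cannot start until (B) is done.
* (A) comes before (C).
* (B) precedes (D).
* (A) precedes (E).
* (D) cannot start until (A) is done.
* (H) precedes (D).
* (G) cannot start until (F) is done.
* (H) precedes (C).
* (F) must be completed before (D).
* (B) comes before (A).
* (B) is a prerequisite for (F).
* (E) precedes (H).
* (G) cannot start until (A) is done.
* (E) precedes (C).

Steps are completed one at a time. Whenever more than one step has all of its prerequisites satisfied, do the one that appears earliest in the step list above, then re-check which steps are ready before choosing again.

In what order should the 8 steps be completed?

Only (B) has no prerequisites, so it is first.
(A) and (F) are both available; (A) is listed earlier → (A).
Now (E) and (F) have their prerequisites met. (E) is listed earlier, so (E) next.
(H) now also ready, so the ready set is {(F), (H)}; (F) is listed earlier → (F).
Ready: (G) and (H). (G) is listed earlier → (G).
(H) needed (E), now all done → (H).
(C) and (D) are both available; (C) is listed earlier → (C).
(D) needed (A), (B), (F) and (H), now all done → (D).

(B), (A), (E), (F), (G), (H), (C), (D)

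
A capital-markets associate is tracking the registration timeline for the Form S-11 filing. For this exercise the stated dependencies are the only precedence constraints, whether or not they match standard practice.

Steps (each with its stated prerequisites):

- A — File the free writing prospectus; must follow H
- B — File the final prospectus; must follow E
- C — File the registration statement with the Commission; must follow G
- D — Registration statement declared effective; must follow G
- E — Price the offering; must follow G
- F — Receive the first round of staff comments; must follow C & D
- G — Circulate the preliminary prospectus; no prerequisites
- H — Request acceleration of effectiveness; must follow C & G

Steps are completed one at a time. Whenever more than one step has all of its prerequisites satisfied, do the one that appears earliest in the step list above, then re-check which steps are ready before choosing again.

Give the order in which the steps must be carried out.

G C D E B F H A

Only G has no prerequisites, so it is first.
Ready: C, D and E. C is listed earlier → C.
H now also ready, so the ready set is {D, E, H}; D is listed earlier → D.
E, F and H are all available; E is listed earlier → E.
B now also ready, so the ready set is {B, F, H}; B is listed earlier → B.
Now F and H have their prerequisites met. F is listed earlier, so F next.
H is the only step now ready → H.
A needed H, now all done → A.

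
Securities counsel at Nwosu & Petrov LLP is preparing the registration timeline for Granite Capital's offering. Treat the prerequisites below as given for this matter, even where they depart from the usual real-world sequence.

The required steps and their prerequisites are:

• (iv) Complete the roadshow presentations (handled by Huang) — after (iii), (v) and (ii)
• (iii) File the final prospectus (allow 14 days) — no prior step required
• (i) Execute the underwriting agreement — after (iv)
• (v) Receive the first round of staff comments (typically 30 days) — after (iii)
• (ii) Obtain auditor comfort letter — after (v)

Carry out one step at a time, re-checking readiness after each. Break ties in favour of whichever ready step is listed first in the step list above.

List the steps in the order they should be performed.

Only (iii) has no prerequisites, so it is first.
(v) is the only step now ready → (v).
(ii) is the only step now ready → (ii).
That leaves (iv) as the only ready step → (iv).
Next only (i) has its prerequisites met → (i).

(iii) (v) (ii) (iv) (i)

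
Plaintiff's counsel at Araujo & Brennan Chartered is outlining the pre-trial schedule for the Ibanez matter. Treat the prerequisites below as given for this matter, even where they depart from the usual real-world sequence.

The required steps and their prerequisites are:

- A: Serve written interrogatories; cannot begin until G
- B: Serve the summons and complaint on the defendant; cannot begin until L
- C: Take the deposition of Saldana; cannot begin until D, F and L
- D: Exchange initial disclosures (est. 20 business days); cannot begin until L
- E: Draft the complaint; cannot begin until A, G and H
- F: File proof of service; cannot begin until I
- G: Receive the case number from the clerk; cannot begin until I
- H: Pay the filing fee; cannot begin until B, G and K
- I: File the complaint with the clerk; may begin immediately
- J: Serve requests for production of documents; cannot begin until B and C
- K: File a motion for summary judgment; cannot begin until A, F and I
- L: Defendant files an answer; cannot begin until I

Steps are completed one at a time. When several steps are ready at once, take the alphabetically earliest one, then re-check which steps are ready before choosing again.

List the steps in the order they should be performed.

I, F, G, A, K, L, B, D, C, H, E, J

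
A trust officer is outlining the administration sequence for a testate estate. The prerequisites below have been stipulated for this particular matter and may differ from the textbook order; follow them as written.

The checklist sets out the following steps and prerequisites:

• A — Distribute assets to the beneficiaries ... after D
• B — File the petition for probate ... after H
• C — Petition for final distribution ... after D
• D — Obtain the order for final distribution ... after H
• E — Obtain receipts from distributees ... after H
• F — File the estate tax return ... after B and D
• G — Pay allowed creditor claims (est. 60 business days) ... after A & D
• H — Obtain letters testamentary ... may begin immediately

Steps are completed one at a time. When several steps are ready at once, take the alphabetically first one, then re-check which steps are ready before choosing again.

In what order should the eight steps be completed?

Only H has no prerequisites, so it is first.
Ready: B, D and E. B has the earlier label → B.
Ready: D and E. D has the earlier label → D.
A, C, E and F are all available; A has the earlier label → A.
C, E, F and G are all available; C has the earlier label → C.
Now E, F and G have their prerequisites met. E has the earlier label, so E next.
F and G are both available; F has the earlier label → F.
G is the only step now ready → G.

H B D A C E F G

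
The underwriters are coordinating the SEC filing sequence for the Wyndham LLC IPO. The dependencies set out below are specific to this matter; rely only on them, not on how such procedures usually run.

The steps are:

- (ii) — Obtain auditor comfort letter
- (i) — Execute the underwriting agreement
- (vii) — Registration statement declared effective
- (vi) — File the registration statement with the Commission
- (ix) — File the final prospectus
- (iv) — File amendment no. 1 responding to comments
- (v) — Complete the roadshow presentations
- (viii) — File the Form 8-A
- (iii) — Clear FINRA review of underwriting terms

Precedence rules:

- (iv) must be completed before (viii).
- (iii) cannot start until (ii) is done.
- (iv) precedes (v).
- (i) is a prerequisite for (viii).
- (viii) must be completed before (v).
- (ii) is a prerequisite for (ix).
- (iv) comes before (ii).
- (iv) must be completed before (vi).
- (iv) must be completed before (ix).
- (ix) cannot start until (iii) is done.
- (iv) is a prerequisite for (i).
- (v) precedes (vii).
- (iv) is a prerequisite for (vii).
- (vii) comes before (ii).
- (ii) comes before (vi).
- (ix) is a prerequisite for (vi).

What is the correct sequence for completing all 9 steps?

(iv) has no prerequisites → (iv) first.
(i) needed (iv), now all done → (i).
(viii) needed (i) and (iv), now all done → (viii).
That leaves (v) as the only ready step → (v).
(vii) is the only step now ready → (vii).
(ii) is the only step now ready → (ii).
That leaves (iii) as the only ready step → (iii).
(ix) needed (ii), (iv) and (iii), now all done → (ix).
(vi) needed (ii), (ix) and (iv), now all done → (vi).

(iv), (i), (viii), (v), (vii), (ii), (iii), (ix), (vi)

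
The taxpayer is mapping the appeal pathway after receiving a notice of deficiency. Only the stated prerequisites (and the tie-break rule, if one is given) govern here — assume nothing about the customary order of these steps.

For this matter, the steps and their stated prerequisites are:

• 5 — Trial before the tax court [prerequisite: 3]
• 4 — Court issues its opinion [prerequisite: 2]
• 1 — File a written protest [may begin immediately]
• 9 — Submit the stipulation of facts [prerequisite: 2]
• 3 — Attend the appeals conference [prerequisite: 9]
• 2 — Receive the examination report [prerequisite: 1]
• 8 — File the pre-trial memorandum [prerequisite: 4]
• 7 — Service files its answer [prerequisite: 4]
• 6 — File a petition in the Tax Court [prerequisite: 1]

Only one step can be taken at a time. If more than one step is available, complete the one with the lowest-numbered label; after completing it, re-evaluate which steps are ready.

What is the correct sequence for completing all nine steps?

1 → 2 → 4 → 6 → 7 → 8 → 9 → 3 → 5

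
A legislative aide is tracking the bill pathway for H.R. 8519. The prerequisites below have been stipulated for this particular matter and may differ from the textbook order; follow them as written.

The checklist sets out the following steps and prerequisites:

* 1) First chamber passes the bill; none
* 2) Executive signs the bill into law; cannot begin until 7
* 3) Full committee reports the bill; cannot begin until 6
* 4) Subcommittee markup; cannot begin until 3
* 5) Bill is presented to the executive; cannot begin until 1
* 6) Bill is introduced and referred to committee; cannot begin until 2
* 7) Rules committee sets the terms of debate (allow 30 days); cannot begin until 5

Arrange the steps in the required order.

1 5 7 2 6 3 4

Only 1 has no prerequisites, so it is first.
5 needed 1, now all done → 5.
7 needed 5, now all done → 7.
2 is the only step now ready → 2.
Next only 6 has its prerequisites met → 6.
3 needed 6, now all done → 3.
Next only 4 has its prerequisites met → 4.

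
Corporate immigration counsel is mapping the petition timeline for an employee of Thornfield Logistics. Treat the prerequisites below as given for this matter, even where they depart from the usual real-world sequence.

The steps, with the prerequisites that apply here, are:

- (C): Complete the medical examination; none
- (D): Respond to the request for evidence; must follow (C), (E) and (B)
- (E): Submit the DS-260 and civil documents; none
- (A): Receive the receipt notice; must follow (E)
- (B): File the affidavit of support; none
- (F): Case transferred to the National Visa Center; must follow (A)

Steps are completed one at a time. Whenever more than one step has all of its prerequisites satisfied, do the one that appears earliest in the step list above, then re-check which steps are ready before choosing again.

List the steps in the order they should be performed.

(C), (E) and (B) have no prerequisites; (C) is listed earlier, so (C) is first.
Now (E) and (B) have their prerequisites met. (E) is listed earlier, so (E) next.
(A) now also ready, so the ready set is {(A), (B)}; (A) is listed earlier → (A).
(F) now also ready, so the ready set is {(B), (F)}; (B) is listed earlier → (B).
(D) now also ready, so the ready set is {(D), (F)}; (D) is listed earlier → (D).
(F) needed (A), now all done → (F).

(C) (E) (A) (B) (D) (F)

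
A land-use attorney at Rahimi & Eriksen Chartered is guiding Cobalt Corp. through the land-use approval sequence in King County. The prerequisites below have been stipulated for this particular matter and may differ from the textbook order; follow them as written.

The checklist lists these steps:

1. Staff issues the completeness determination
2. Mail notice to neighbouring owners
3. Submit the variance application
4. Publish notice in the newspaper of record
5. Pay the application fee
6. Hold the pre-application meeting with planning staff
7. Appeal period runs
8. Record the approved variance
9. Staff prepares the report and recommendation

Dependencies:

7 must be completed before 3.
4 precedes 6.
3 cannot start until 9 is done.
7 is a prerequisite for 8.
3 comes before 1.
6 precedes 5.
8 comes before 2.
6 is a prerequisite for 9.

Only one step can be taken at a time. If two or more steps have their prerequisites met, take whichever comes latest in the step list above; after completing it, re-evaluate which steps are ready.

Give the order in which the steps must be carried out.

7 and 4 have no prerequisites; 7 is listed later, so 7 is first.
Now 8 and 4 have their prerequisites met. 8 is listed later, so 8 next.
Ready: 4 and 2. 4 is listed later → 4.
Now 6 and 2 have their prerequisites met. 6 is listed later, so 6 next.
Now 9, 5 and 2 have their prerequisites met. 9 is listed later, so 9 next.
3 now also ready, so the ready set is {5, 3, 2}; 5 is listed later → 5.
3 and 2 are both available; 3 is listed later → 3.
1 now also ready, so the ready set is {2, 1}; 2 is listed later → 2.
1 needed 3, now all done → 1.

7 → 8 → 4 → 6 → 9 → 5 → 3 → 2 → 1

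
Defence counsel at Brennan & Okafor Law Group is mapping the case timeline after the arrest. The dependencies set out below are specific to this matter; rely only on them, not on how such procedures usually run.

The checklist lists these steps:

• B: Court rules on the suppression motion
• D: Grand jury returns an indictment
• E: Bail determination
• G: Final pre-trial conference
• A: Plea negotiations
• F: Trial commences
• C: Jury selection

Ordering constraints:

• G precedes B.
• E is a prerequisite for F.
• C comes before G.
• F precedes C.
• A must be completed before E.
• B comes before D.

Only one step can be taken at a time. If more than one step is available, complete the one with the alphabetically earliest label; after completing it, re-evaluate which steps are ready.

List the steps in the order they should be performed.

A E F C G B D

A has no prerequisites → A first.
E is the only step now ready → E.
F is the only step now ready → F.
That leaves C as the only ready step → C.
G is the only step now ready → G.
B needed G, now all done → B.
That leaves D as the only ready step → D.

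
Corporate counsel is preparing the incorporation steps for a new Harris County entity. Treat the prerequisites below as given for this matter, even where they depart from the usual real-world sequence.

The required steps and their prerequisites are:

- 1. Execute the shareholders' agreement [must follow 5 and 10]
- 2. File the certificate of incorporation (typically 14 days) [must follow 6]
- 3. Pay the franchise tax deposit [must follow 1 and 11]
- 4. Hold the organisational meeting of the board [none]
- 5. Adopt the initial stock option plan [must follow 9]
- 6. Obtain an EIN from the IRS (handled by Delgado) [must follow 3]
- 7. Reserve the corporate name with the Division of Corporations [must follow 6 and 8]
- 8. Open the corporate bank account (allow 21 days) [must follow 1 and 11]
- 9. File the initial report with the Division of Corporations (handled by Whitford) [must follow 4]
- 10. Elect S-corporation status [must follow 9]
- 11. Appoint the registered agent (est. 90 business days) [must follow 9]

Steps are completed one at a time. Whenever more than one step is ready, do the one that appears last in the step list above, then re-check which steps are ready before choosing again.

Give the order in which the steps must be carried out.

Only 4 has no prerequisites, so it is first.
9 is the only step now ready → 9.
Now 11, 10 and 5 have their prerequisites met. 11 is listed later, so 11 next.
10 and 5 are both available; 10 is listed later → 10.
5 is the only step now ready → 5.
1 needed 10 and 5, now all done → 1.
8 and 3 are both available; 8 is listed later → 8.
3 needed 11 and 1, now all done → 3.
6 is the only step now ready → 6.
Ready: 7 and 2. 7 is listed later → 7.
2 needed 6, now all done → 2.

4, 9, 11, 10, 5, 1, 8, 3, 6, 7, 2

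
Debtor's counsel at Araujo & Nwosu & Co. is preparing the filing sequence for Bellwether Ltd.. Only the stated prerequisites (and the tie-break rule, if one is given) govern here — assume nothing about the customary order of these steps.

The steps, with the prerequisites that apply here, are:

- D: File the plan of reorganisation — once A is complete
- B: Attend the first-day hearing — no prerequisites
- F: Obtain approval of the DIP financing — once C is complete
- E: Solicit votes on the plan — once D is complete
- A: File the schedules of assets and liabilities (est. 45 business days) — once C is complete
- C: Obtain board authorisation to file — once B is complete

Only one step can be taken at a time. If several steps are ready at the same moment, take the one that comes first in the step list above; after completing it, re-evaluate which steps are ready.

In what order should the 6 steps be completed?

B, C, F, A, D, E

Only B has no prerequisites, so it is first.
Next only C has its prerequisites met → C.
F and A are both available; F is listed earlier → F.
A needed C, now all done → A.
That leaves D as the only ready step → D.
E needed D, now all done → E.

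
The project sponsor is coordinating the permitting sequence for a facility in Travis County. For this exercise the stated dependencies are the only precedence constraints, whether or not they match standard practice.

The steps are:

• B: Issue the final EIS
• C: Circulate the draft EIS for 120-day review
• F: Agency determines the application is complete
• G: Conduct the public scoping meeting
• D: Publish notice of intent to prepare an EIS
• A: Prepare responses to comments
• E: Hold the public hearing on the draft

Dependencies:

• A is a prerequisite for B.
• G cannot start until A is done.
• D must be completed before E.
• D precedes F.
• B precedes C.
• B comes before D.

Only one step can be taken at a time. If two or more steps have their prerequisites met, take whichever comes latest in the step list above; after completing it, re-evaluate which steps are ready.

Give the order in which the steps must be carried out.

Only A has no prerequisites, so it is first.
Ready: G and B. G is listed later → G.
Next only B has its prerequisites met → B.
D and C are both available; D is listed later → D.
Now E, F and C have their prerequisites met. E is listed later, so E next.
Ready: F and C. F is listed later → F.
Next only C has its prerequisites met → C.

A, G, B, D, E, F, C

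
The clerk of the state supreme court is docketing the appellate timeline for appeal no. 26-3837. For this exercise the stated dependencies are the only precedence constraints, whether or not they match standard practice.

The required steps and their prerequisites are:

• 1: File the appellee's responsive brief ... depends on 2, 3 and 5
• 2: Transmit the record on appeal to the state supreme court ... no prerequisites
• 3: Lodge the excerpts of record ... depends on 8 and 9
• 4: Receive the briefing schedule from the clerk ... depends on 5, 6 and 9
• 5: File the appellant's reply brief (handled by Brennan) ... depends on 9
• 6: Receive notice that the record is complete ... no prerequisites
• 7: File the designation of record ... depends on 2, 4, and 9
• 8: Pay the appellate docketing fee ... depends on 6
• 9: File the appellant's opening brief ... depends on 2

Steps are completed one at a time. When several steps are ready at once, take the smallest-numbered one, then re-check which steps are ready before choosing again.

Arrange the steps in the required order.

Nothing is required for 2 and 6. 2 has the earlier label → 2 first.
9 now also ready, so the ready set is {6, 9}; 6 has the earlier label → 6.
Now 8 and 9 have their prerequisites met. 8 has the earlier label, so 8 next.
Next only 9 has its prerequisites met → 9.
Now 3 and 5 have their prerequisites met. 3 has the earlier label, so 3 next.
5 needed 9, now all done → 5.
Ready: 1 and 4. 1 has the earlier label → 1.
That leaves 4 as the only ready step → 4.
7 is the only step now ready → 7.

2, 6, 8, 9, 3, 5, 1, 4, 7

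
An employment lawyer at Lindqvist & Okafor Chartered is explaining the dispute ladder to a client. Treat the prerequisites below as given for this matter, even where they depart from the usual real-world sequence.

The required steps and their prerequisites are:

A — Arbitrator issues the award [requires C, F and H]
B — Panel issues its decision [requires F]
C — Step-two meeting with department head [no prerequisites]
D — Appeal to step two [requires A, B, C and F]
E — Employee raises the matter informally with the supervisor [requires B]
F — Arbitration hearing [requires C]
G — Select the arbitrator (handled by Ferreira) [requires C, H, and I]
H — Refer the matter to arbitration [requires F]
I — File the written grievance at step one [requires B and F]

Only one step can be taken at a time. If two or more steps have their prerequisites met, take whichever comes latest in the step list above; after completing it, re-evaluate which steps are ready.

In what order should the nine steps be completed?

C is the only step with nothing outstanding, so it goes first.
Next only F has its prerequisites met → F.
Now H and B have their prerequisites met. H is listed later, so H next.
A now also ready, so the ready set is {B, A}; B is listed later → B.
I and E now also ready, so the ready set is {I, E, A}; I is listed later → I.
G, E and A are all available; G is listed later → G.
E and A are both available; E is listed later → E.
A needed H, F and C, now all done → A.
That leaves D as the only ready step → D.

C → F → H → B → I → G → E → A → D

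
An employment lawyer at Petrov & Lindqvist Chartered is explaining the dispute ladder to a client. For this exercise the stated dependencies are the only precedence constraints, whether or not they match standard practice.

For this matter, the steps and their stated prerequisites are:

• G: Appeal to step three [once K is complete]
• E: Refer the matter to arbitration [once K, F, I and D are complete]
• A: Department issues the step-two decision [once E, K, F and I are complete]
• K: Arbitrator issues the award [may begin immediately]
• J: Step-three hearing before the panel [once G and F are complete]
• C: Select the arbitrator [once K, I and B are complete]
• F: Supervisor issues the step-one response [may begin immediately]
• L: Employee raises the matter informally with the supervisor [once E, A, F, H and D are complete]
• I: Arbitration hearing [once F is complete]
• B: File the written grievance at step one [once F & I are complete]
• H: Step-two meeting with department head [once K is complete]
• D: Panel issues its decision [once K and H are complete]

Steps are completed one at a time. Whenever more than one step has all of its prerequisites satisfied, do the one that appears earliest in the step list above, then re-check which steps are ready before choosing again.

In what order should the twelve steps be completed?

Nothing is required for K and F. K is listed earlier → K first.
G and H now also ready, so the ready set is {G, F, H}; G is listed earlier → G.
Now F and H have their prerequisites met. F is listed earlier, so F next.
J, I and H are all available; J is listed earlier → J.
Ready: I and H. I is listed earlier → I.
B now also ready, so the ready set is {B, H}; B is listed earlier → B.
C now also ready, so the ready set is {C, H}; C is listed earlier → C.
Next only H has its prerequisites met → H.
D needed K and H, now all done → D.
That leaves E as the only ready step → E.
A needed E, K, F and I, now all done → A.
That leaves L as the only ready step → L.

K, G, F, J, I, B, C, H, D, E, A, L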